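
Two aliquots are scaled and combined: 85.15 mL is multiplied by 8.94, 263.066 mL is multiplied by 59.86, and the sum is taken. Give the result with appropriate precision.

85.15 × 8.94 = 761.241 → 761 mL (3 s.f., last digit at the 10^0 place).
263.066 × 59.86 = 15747.13076 → 1.575 × 10⁴ mL (4 s.f., last digit at the 10^1 place).
Sum: 16508.37176 mL; keep the coarser place, 10^1.
Result: 1.651 × 10⁴ mL.

1.651 × 10⁴ mL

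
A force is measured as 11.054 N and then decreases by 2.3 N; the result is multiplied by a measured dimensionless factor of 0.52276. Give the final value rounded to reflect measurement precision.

11.054 N − 2.3 N = 8.754 N; the difference is limited to 1 decimal place (2 s.f.).
Carrying full precision, 8.754 × 0.52276 = 4.57624104 N; 0.52276 has 5 s.f., so the result keeps min(2, 5) = 2 s.f.
Rounded to 2 significant figures: 4.6 N.

4.6 N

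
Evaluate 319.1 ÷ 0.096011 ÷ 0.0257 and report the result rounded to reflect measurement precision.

1.29 × 10^5

319.1 ÷ 0.096011 ÷ 0.0257 = 129322.081974…
Multiplication/division keeps the fewest significant figures: 319.1 → 4 s.f., 0.096011 → 5 s.f., 0.0257 → 3 s.f.; limit is 3.
Rounded to 3 significant figures: 1.29 × 10^5.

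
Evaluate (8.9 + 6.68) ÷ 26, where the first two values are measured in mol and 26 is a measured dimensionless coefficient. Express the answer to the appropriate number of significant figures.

0.60 mol

8.9 mol + 6.68 mol = 15.58 mol; the sum is limited to 1 decimal place (3 s.f.).
Carrying full precision, 15.58 ÷ 26 = 0.599230769231… mol; 26 has 2 s.f., so the result keeps min(3, 2) = 2 s.f.
Rounded to 2 significant figures: 0.60 mol.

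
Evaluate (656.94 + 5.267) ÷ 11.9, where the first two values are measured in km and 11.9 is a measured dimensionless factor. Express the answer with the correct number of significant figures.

656.94 km + 5.267 km = 662.207 km; the sum is limited to 2 decimal places (5 s.f.).
Carrying full precision, 662.207 ÷ 11.9 = 55.6476470588… km; 11.9 has 3 s.f., so the result keeps min(5, 3) = 3 s.f.
Rounded to 3 significant figures: 55.6 km.

55.6 km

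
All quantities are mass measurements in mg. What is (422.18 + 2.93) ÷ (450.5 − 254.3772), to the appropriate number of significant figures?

2.168

422.18 + 2.93 = 425.11, limited to 2 d.p. → 5 s.f.; 450.5 − 254.3772 = 196.1228, limited to 1 d.p. → 4 s.f.
Carrying full precision, 425.11 ÷ 196.1228 = 2.16757052214…; keep min(5, 4) = 4 s.f.
Rounded to 4 significant figures: 2.168.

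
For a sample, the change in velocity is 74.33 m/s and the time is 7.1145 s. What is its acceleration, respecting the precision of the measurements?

acceleration = 74.33 m/s ÷ 7.1145 s = 10.4476772788… m/s².
74.33 has 4 significant figures; 7.1145 has 5.
Division/multiplication keeps the fewest: 4 significant figures.
Rounded: 10.45 m/s².

10.45 m/s²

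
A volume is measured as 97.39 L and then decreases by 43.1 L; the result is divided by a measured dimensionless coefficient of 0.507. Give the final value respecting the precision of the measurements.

97.39 L − 43.1 L = 54.29 L; the difference is limited to 1 decimal place (3 s.f.).
Carrying full precision, 54.29 ÷ 0.507 = 107.08086785… L; 0.507 has 3 s.f., so the result keeps min(3, 3) = 3 s.f.
Rounded to 3 significant figures: 107 L.

107 L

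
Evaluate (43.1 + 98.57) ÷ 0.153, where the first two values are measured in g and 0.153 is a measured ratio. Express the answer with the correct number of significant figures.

43.1 g + 98.57 g = 141.67 g; the sum is limited to 1 decimal place (4 s.f.).
Carrying full precision, 141.67 ÷ 0.153 = 925.947712418… g; 0.153 has 3 s.f., so the result keeps min(4, 3) = 3 s.f.
Rounded to 3 significant figures: 926 g.

926 g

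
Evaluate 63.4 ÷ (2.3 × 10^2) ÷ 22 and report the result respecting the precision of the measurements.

0.013

63.4 ÷ (2.3 × 10^2) ÷ 22 = 0.0125296442688…
Multiplication/division keeps the fewest significant figures: 63.4 → 3 s.f., 2.3 × 10^2 → 2 s.f., 22 → 2 s.f.; limit is 2.
Rounded to 2 significant figures: 0.013.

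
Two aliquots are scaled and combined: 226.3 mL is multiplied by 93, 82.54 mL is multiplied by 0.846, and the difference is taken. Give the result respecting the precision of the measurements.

2.1 × 10⁴ mL

226.3 × 93 = 21045.9 → 2.1 × 10⁴ mL (2 s.f., last digit at the 10^3 place).
82.54 × 0.846 = 69.82884 → 69.8 mL (3 s.f., last digit at the 10^-1 place).
Difference: 20976.07116 mL; keep the coarser place, 10^3.
Result: 2.1 × 10⁴ mL.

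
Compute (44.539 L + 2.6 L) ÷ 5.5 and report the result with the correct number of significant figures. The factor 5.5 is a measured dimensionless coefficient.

44.539 L + 2.6 L = 47.139 L; the sum is limited to 1 decimal place (3 s.f.).
Carrying full precision, 47.139 ÷ 5.5 = 8.57072727273… L; 5.5 has 2 s.f., so the result keeps min(3, 2) = 2 s.f.
Rounded to 2 significant figures: 8.6 L.

8.6 L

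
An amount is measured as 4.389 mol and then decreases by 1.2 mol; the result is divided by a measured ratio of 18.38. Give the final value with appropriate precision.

0.17 mol

4.389 mol − 1.2 mol = 3.189 mol; the difference is limited to 1 decimal place (2 s.f.).
Carrying full precision, 3.189 ÷ 18.38 = 0.173503808487… mol; 18.38 has 4 s.f., so the result keeps min(2, 4) = 2 s.f.
Rounded to 2 significant figures: 0.17 mol.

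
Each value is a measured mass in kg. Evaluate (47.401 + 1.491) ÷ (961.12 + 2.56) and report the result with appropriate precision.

47.401 + 1.491 = 48.892, limited to 3 d.p. → 5 s.f.; 961.12 + 2.56 = 963.68, limited to 2 d.p. → 5 s.f.
Carrying full precision, 48.892 ÷ 963.68 = 0.0507346837124…; keep min(5, 5) = 5 s.f.
Rounded to 5 significant figures: 0.050735.

0.050735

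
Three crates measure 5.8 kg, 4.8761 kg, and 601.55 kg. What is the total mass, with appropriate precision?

5.8 kg + 4.8761 kg + 601.55 kg = 612.2261 kg.
Addition/subtraction keeps the fewest decimal places: 5.8 → 1 decimal place, 4.8761 → 4 decimal places, 601.55 → 2 decimal places; limit is 1.
Rounded to 1 decimal place: 612.2 kg.

612.2 kg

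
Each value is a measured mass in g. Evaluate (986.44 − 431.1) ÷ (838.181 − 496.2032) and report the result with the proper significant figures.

986.44 − 431.1 = 555.34, limited to 1 d.p. → 4 s.f.; 838.181 − 496.2032 = 341.9778, limited to 3 d.p. → 6 s.f.
Carrying full precision, 555.34 ÷ 341.9778 = 1.62390658107…; keep min(4, 6) = 4 s.f.
Rounded to 4 significant figures: 1.624.

1.624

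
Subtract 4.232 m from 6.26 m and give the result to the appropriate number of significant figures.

6.26 m − 4.232 m = 2.028 m.
Addition/subtraction keeps the fewest decimal places: 6.26 → 2 decimal places, 4.232 → 3 decimal places; limit is 2.
Rounded to 2 decimal places: 2.03 m.

2.03 m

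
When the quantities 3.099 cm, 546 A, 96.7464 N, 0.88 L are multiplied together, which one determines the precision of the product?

0.88 L

3.099 cm → 4 s.f.; 546 A → 3 s.f.; 96.7464 N → 6 s.f.; 0.88 L → 2 s.f.
The fewest is 2 significant figures, from 0.88 L.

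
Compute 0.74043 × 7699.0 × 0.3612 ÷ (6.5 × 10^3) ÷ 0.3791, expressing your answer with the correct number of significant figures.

0.84

0.74043 × 7699.0 × 0.3612 ÷ (6.5 × 10^3) ÷ 0.3791 = 0.835600953629…
Multiplication/division keeps the fewest significant figures: 0.74043 → 5 s.f., 7699.0 → 5 s.f., 0.3612 → 4 s.f., 6.5 × 10^3 → 2 s.f., 0.3791 → 4 s.f.; limit is 2.
Rounded to 2 significant figures: 0.84.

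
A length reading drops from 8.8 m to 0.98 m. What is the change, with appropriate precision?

8.8 m − 0.98 m = 7.82 m.
Addition/subtraction keeps the fewest decimal places: 8.8 → 1 decimal place, 0.98 → 2 decimal places; limit is 1.
Rounded to 1 decimal place: 7.8 m.

7.8 m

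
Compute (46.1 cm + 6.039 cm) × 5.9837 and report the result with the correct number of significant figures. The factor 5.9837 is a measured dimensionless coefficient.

3.12 × 10^2 cm

46.1 cm + 6.039 cm = 52.139 cm; the sum is limited to 1 decimal place (3 s.f.).
Carrying full precision, 52.139 × 5.9837 = 311.9841343 cm; 5.9837 has 5 s.f., so the result keeps min(3, 5) = 3 s.f.
Rounded to 3 significant figures: 3.12 × 10^2 cm.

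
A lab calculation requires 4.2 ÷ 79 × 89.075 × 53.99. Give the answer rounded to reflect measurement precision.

2.6 × 10²

4.2 ÷ 79 × 89.075 × 53.99 = 255.676820886…
Multiplication/division keeps the fewest significant figures: 4.2 → 2 s.f., 79 → 2 s.f., 89.075 → 5 s.f., 53.99 → 4 s.f.; limit is 2.
Rounded to 2 significant figures: 2.6 × 10².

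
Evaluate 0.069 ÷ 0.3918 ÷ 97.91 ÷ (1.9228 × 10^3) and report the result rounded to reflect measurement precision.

0.069 ÷ 0.3918 ÷ 97.91 ÷ (1.9228 × 10^3) = 9.35456280367 × 10^-7…
Multiplication/division keeps the fewest significant figures: 0.069 → 2 s.f., 0.3918 → 4 s.f., 97.91 → 4 s.f., 1.9228 × 10^3 → 5 s.f.; limit is 2.
Rounded to 2 significant figures: 9.4 × 10^-7.

9.4 × 10^-7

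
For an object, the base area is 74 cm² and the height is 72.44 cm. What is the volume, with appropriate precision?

5.4 × 10^3 cm³

volume = 74 cm² × 72.44 cm = 5360.56 cm³.
74 has 2 significant figures; 72.44 has 4.
Division/multiplication keeps the fewest: 2 significant figures.
Rounded: 5.4 × 10^3 cm³.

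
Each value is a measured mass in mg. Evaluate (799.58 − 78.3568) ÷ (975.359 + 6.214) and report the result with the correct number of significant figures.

0.73476

799.58 − 78.3568 = 721.2232, limited to 2 d.p. → 5 s.f.; 975.359 + 6.214 = 981.573, limited to 3 d.p. → 6 s.f.
Carrying full precision, 721.2232 ÷ 981.573 = 0.734762671752…; keep min(5, 6) = 5 s.f.
Rounded to 5 significant figures: 0.73476.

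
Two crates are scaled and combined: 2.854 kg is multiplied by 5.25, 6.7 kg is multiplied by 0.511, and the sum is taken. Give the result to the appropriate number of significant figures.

18.4 kg

2.854 × 5.25 = 14.9835 → 15.0 kg (3 s.f., last digit at the 10^-1 place).
6.7 × 0.511 = 3.4237 → 3.4 kg (2 s.f., last digit at the 10^-1 place).
Sum: 18.4072 kg; keep the coarser place, 10^-1.
Result: 18.4 kg.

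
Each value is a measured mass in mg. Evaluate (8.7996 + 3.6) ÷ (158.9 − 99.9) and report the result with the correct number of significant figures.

0.210

8.7996 + 3.6 = 12.3996, limited to 1 d.p. → 3 s.f.; 158.9 − 99.9 = 59.0, limited to 1 d.p. → 3 s.f.
Carrying full precision, 12.3996 ÷ 59.0 = 0.210162711864…; keep min(3, 3) = 3 s.f.
Rounded to 3 significant figures: 0.210.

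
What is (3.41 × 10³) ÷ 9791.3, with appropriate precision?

0.348

(3.41 × 10³) ÷ 9791.3 = 0.348268360688…
Multiplication/division keeps the fewest significant figures: 3.41 × 10³ → 3 s.f., 9791.3 → 5 s.f.; limit is 3.
Rounded to 3 significant figures: 0.348.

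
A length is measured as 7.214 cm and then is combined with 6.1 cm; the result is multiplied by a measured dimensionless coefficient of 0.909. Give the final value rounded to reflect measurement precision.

7.214 cm + 6.1 cm = 13.314 cm; the sum is limited to 1 decimal place (3 s.f.).
Carrying full precision, 13.314 × 0.909 = 12.102426 cm; 0.909 has 3 s.f., so the result keeps min(3, 3) = 3 s.f.
Rounded to 3 significant figures: 12.1 cm.

12.1 cm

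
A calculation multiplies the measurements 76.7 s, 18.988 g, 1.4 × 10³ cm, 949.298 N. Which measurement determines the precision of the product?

76.7 s → 3 s.f.; 18.988 g → 5 s.f.; 1.4 × 10³ cm → 2 s.f.; 949.298 N → 6 s.f.
The fewest is 2 significant figures, from 1.4 × 10³ cm.

1.4 × 10³ cm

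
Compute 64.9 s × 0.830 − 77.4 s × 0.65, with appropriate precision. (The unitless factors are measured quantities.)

4 s

64.9 × 0.830 = 53.867 → 53.9 s (3 s.f., last digit at the 10^-1 place).
77.4 × 0.65 = 50.31 → 50. s (2 s.f., last digit at the 10^0 place).
Difference: 3.557 s; keep the coarser place, 10^0.
Result: 4 s.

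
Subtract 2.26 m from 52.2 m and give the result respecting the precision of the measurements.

49.9 m

52.2 m − 2.26 m = 49.94 m.
Addition/subtraction keeps the fewest decimal places: 52.2 → 1 decimal place, 2.26 → 2 decimal places; limit is 1.
Rounded to 1 decimal place: 49.9 m.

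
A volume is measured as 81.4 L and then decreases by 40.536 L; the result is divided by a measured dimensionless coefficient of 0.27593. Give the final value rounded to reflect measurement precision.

81.4 L − 40.536 L = 40.864 L; the difference is limited to 1 decimal place (3 s.f.).
Carrying full precision, 40.864 ÷ 0.27593 = 148.095531475… L; 0.27593 has 5 s.f., so the result keeps min(3, 5) = 3 s.f.
Rounded to 3 significant figures: 148 L.

148 L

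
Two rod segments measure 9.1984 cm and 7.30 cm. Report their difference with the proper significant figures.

9.1984 cm − 7.30 cm = 1.8984 cm.
Addition/subtraction keeps the fewest decimal places: 9.1984 → 4 decimal places, 7.30 → 2 decimal places; limit is 2.
Rounded to 2 decimal places: 1.90 cm.

1.90 cm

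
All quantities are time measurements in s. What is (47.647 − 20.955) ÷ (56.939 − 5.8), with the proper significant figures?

0.522

47.647 − 20.955 = 26.692, limited to 3 d.p. → 5 s.f.; 56.939 − 5.8 = 51.139, limited to 1 d.p. → 3 s.f.
Carrying full precision, 26.692 ÷ 51.139 = 0.521949979468…; keep min(5, 3) = 3 s.f.
Rounded to 3 significant figures: 0.522.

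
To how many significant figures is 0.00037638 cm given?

0.00037638: leading zeros are not significant.

5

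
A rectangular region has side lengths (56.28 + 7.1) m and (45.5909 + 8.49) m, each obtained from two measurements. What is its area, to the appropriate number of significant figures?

3.43 × 10³ m²

56.28 + 7.1 = 63.38, limited to 1 d.p. → 3 s.f.; 45.5909 + 8.49 = 54.0809, limited to 2 d.p. → 4 s.f.
Carrying full precision, 63.38 × 54.0809 = 3427.647442; keep min(3, 4) = 3 s.f.
Rounded to 3 significant figures: 3.43 × 10³ m².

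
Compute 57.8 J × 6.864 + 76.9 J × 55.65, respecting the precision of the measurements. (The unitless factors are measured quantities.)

57.8 × 6.864 = 396.7392 → 397 J (3 s.f., last digit at the 10^0 place).
76.9 × 55.65 = 4279.485 → 4.28 × 10³ J (3 s.f., last digit at the 10^1 place).
Sum: 4676.2242 J; keep the coarser place, 10^1.
Result: 4.68 × 10³ J.

4.68 × 10³ J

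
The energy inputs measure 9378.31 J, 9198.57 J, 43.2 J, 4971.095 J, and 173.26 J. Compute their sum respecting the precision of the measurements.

23764.4 J

9378.31 J + 9198.57 J + 43.2 J + 4971.095 J + 173.26 J = 23764.435 J.
Addition/subtraction keeps the fewest decimal places: 9378.31 → 2 decimal places, 9198.57 → 2 decimal places, 43.2 → 1 decimal place, 4971.095 → 3 decimal places, 173.26 → 2 decimal places; limit is 1.
Rounded to 1 decimal place: 23764.4 J.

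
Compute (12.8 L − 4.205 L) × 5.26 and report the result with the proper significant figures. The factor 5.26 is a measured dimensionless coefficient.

45 L

12.8 L − 4.205 L = 8.595 L; the difference is limited to 1 decimal place (2 s.f.).
Carrying full precision, 8.595 × 5.26 = 45.2097 L; 5.26 has 3 s.f., so the result keeps min(2, 3) = 2 s.f.
Rounded to 2 significant figures: 45 L.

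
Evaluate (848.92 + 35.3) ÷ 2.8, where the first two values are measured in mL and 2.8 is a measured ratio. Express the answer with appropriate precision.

3.2 × 10² mL

848.92 mL + 35.3 mL = 884.22 mL; the sum is limited to 1 decimal place (4 s.f.).
Carrying full precision, 884.22 ÷ 2.8 = 315.792857143… mL; 2.8 has 2 s.f., so the result keeps min(4, 2) = 2 s.f.
Rounded to 2 significant figures: 3.2 × 10² mL.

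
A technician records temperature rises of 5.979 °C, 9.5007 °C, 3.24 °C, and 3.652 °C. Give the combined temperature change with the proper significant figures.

22.37 °C

5.979 °C + 9.5007 °C + 3.24 °C + 3.652 °C = 22.3717 °C.
Addition/subtraction keeps the fewest decimal places: 5.979 → 3 decimal places, 9.5007 → 4 decimal places, 3.24 → 2 decimal places, 3.652 → 3 decimal places; limit is 2.
Rounded to 2 decimal places: 22.37 °C.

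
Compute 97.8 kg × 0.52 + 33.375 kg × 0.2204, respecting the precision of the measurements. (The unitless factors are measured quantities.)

58 kg

97.8 × 0.52 = 50.856 → 51 kg (2 s.f., last digit at the 10^0 place).
33.375 × 0.2204 = 7.35585 → 7.356 kg (4 s.f., last digit at the 10^-3 place).
Sum: 58.21185 kg; keep the coarser place, 10^0.
Result: 58 kg.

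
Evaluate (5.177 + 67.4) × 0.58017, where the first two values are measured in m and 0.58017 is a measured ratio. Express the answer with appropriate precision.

42.1 m

5.177 m + 67.4 m = 72.577 m; the sum is limited to 1 decimal place (3 s.f.).
Carrying full precision, 72.577 × 0.58017 = 42.10699809 m; 0.58017 has 5 s.f., so the result keeps min(3, 5) = 3 s.f.
Rounded to 3 significant figures: 42.1 m.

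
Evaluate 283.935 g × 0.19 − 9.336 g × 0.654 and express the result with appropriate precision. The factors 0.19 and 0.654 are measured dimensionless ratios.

48 g

283.935 × 0.19 = 53.94765 → 54 g (2 s.f., last digit at the 10^0 place).
9.336 × 0.654 = 6.105744 → 6.11 g (3 s.f., last digit at the 10^-2 place).
Difference: 47.841906 g; keep the coarser place, 10^0.
Result: 48 g.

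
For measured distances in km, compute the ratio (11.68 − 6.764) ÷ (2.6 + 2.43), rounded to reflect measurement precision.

11.68 − 6.764 = 4.916, limited to 2 d.p. → 3 s.f.; 2.6 + 2.43 = 5.03, limited to 1 d.p. → 2 s.f.
Carrying full precision, 4.916 ÷ 5.03 = 0.977335984095…; keep min(3, 2) = 2 s.f.
Rounded to 2 significant figures: 0.98.

0.98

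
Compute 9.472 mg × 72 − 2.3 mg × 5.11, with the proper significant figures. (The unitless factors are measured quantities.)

6.7 × 10² mg

9.472 × 72 = 681.984 → 6.8 × 10² mg (2 s.f., last digit at the 10^1 place).
2.3 × 5.11 = 11.753 → 12 mg (2 s.f., last digit at the 10^0 place).
Difference: 670.231 mg; keep the coarser place, 10^1.
Result: 6.7 × 10² mg.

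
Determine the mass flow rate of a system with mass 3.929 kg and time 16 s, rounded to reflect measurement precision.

0.25 kg/s

mass flow rate = 3.929 kg ÷ 16 s = 0.2455625 kg/s.
3.929 has 4 significant figures; 16 has 2.
Division/multiplication keeps the fewest: 2 significant figures.
Rounded: 0.25 kg/s.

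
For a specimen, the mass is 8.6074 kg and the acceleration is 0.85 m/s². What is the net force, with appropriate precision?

net force = 8.6074 kg × 0.85 m/s² = 7.31629 N.
8.6074 has 5 significant figures; 0.85 has 2.
Division/multiplication keeps the fewest: 2 significant figures.
Rounded: 7.3 N.

7.3 N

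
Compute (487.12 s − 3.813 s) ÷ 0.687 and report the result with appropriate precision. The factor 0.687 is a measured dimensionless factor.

704 s

487.12 s − 3.813 s = 483.307 s; the difference is limited to 2 decimal places (5 s.f.).
Carrying full precision, 483.307 ÷ 0.687 = 703.50363901… s; 0.687 has 3 s.f., so the result keeps min(5, 3) = 3 s.f.
Rounded to 3 significant figures: 704 s.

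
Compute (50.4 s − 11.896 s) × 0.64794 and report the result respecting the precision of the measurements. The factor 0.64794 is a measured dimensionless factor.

24.9 s

50.4 s − 11.896 s = 38.504 s; the difference is limited to 1 decimal place (3 s.f.).
Carrying full precision, 38.504 × 0.64794 = 24.94828176 s; 0.64794 has 5 s.f., so the result keeps min(3, 5) = 3 s.f.
Rounded to 3 significant figures: 24.9 s.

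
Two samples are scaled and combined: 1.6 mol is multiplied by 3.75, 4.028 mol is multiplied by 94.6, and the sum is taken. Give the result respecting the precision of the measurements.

1.6 × 3.75 = 6 → 6.0 mol (2 s.f., last digit at the 10^-1 place).
4.028 × 94.6 = 381.0488 → 3.81 × 10^2 mol (3 s.f., last digit at the 10^0 place).
Sum: 387.0488 mol; keep the coarser place, 10^0.
Result: 387 mol.

387 mol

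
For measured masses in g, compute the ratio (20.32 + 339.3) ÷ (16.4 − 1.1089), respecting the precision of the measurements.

20.32 + 339.3 = 359.62, limited to 1 d.p. → 4 s.f.; 16.4 − 1.1089 = 15.2911, limited to 1 d.p. → 3 s.f.
Carrying full precision, 359.62 ÷ 15.2911 = 23.5182557174…; keep min(4, 3) = 3 s.f.
Rounded to 3 significant figures: 23.5.

23.5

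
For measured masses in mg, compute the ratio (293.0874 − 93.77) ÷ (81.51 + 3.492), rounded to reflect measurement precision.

293.0874 − 93.77 = 199.3174, limited to 2 d.p. → 5 s.f.; 81.51 + 3.492 = 85.002, limited to 2 d.p. → 4 s.f.
Carrying full precision, 199.3174 ÷ 85.002 = 2.34485541517…; keep min(5, 4) = 4 s.f.
Rounded to 4 significant figures: 2.345.

2.345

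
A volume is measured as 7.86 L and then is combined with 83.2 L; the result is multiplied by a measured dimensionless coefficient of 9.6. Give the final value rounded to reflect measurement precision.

8.7 × 10² L

7.86 L + 83.2 L = 91.06 L; the sum is limited to 1 decimal place (3 s.f.).
Carrying full precision, 91.06 × 9.6 = 874.176 L; 9.6 has 2 s.f., so the result keeps min(3, 2) = 2 s.f.
Rounded to 2 significant figures: 8.7 × 10² L.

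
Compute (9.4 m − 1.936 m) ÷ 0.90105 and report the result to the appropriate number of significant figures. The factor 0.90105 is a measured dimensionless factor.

9.4 m − 1.936 m = 7.464 m; the difference is limited to 1 decimal place (2 s.f.).
Carrying full precision, 7.464 ÷ 0.90105 = 8.28366905277… m; 0.90105 has 5 s.f., so the result keeps min(2, 5) = 2 s.f.
Rounded to 2 significant figures: 8.3 m.

8.3 m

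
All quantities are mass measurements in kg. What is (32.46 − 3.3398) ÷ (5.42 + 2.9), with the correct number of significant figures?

32.46 − 3.3398 = 29.1202, limited to 2 d.p. → 4 s.f.; 5.42 + 2.9 = 8.32, limited to 1 d.p. → 2 s.f.
Carrying full precision, 29.1202 ÷ 8.32 = 3.50002403846…; keep min(4, 2) = 2 s.f.
Rounded to 2 significant figures: 3.5.

3.5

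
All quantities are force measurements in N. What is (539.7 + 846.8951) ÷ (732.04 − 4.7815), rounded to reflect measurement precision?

1.9066

539.7 + 846.8951 = 1386.5951, limited to 1 d.p. → 5 s.f.; 732.04 − 4.7815 = 727.2585, limited to 2 d.p. → 5 s.f.
Carrying full precision, 1386.5951 ÷ 727.2585 = 1.90660556047…; keep min(5, 5) = 5 s.f.
Rounded to 5 significant figures: 1.9066.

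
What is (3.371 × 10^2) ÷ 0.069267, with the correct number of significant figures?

(3.371 × 10^2) ÷ 0.069267 = 4866.6753288…
Multiplication/division keeps the fewest significant figures: 3.371 × 10^2 → 4 s.f., 0.069267 → 5 s.f.; limit is 4.
Rounded to 4 significant figures: 4867.

4867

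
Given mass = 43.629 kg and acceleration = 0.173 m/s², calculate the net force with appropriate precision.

7.55 N

net force = 43.629 kg × 0.173 m/s² = 7.547817 N.
43.629 has 5 significant figures; 0.173 has 3.
Division/multiplication keeps the fewest: 3 significant figures.
Rounded: 7.55 N.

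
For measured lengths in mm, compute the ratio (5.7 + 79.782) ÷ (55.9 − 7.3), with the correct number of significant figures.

1.76

5.7 + 79.782 = 85.482, limited to 1 d.p. → 3 s.f.; 55.9 − 7.3 = 48.6, limited to 1 d.p. → 3 s.f.
Carrying full precision, 85.482 ÷ 48.6 = 1.75888888889…; keep min(3, 3) = 3 s.f.
Rounded to 3 significant figures: 1.76.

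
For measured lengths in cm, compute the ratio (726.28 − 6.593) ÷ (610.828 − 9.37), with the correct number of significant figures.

726.28 − 6.593 = 719.687, limited to 2 d.p. → 5 s.f.; 610.828 − 9.37 = 601.458, limited to 2 d.p. → 5 s.f.
Carrying full precision, 719.687 ÷ 601.458 = 1.19657066661…; keep min(5, 5) = 5 s.f.
Rounded to 5 significant figures: 1.1966.

1.1966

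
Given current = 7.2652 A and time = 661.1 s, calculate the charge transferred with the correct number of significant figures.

charge transferred = 7.2652 A × 661.1 s = 4803.02372 C.
7.2652 has 5 significant figures; 661.1 has 4.
Division/multiplication keeps the fewest: 4 significant figures.
Rounded: 4803 C.

4803 C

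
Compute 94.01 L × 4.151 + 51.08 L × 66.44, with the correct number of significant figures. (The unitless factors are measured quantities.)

3784 L

94.01 × 4.151 = 390.23551 → 390.2 L (4 s.f., last digit at the 10^-1 place).
51.08 × 66.44 = 3393.7552 → 3.394 × 10³ L (4 s.f., last digit at the 10^0 place).
Sum: 3783.99071 L; keep the coarser place, 10^0.
Result: 3784 L.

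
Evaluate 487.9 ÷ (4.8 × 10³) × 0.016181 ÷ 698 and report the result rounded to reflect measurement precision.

487.9 ÷ (4.8 × 10³) × 0.016181 ÷ 698 = 0.00000235634846585…
Multiplication/division keeps the fewest significant figures: 487.9 → 4 s.f., 4.8 × 10³ → 2 s.f., 0.016181 → 5 s.f., 698 → 3 s.f.; limit is 2.
Rounded to 2 significant figures: 2.4 × 10⁻⁶.

2.4 × 10⁻⁶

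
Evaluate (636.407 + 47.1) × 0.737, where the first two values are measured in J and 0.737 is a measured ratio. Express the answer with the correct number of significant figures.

636.407 J + 47.1 J = 683.507 J; the sum is limited to 1 decimal place (4 s.f.).
Carrying full precision, 683.507 × 0.737 = 503.744659 J; 0.737 has 3 s.f., so the result keeps min(4, 3) = 3 s.f.
Rounded to 3 significant figures: 504 J.

504 J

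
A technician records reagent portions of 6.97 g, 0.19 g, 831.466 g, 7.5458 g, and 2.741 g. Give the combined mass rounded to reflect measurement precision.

848.91 g

6.97 g + 0.19 g + 831.466 g + 7.5458 g + 2.741 g = 848.9128 g.
Addition/subtraction keeps the fewest decimal places: 6.97 → 2 decimal places, 0.19 → 2 decimal places, 831.466 → 3 decimal places, 7.5458 → 4 decimal places, 2.741 → 3 decimal places; limit is 2.
Rounded to 2 decimal places: 848.91 g.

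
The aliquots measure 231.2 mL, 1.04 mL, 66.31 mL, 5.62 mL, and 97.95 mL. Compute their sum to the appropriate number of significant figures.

402.1 mL

231.2 mL + 1.04 mL + 66.31 mL + 5.62 mL + 97.95 mL = 402.12 mL.
Addition/subtraction keeps the fewest decimal places: 231.2 → 1 decimal place, 1.04 → 2 decimal places, 66.31 → 2 decimal places, 5.62 → 2 decimal places, 97.95 → 2 decimal places; limit is 1.
Rounded to 1 decimal place: 402.1 mL.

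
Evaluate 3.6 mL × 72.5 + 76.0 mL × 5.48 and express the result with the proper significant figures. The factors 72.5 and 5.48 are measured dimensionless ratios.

6.8 × 10² mL

3.6 × 72.5 = 261 → 2.6 × 10² mL (2 s.f., last digit at the 10^1 place).
76.0 × 5.48 = 416.48 → 416 mL (3 s.f., last digit at the 10^0 place).
Sum: 677.48 mL; keep the coarser place, 10^1.
Result: 6.8 × 10² mL.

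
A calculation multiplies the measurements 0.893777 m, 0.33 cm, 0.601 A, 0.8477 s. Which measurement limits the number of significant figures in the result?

0.893777 m → 6 s.f.; 0.33 cm → 2 s.f.; 0.601 A → 3 s.f.; 0.8477 s → 4 s.f.
The fewest is 2 significant figures, from 0.33 cm.

0.33 cm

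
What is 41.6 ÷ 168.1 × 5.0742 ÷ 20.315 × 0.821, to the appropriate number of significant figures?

41.6 ÷ 168.1 × 5.0742 ÷ 20.315 × 0.821 = 0.0507480698101…
Multiplication/division keeps the fewest significant figures: 41.6 → 3 s.f., 168.1 → 4 s.f., 5.0742 → 5 s.f., 20.315 → 5 s.f., 0.821 → 3 s.f.; limit is 3.
Rounded to 3 significant figures: 5.07 × 10^-2.

5.07 × 10^-2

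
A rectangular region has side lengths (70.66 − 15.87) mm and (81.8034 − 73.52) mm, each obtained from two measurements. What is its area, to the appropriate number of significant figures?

454 mm²

70.66 − 15.87 = 54.79, limited to 2 d.p. → 4 s.f.; 81.8034 − 73.52 = 8.2834, limited to 2 d.p. → 3 s.f.
Carrying full precision, 54.79 × 8.2834 = 453.847486; keep min(4, 3) = 3 s.f.
Rounded to 3 significant figures: 454 mm².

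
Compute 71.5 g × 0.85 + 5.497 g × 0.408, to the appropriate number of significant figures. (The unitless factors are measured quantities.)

63 g

71.5 × 0.85 = 60.775 → 61 g (2 s.f., last digit at the 10^0 place).
5.497 × 0.408 = 2.242776 → 2.24 g (3 s.f., last digit at the 10^-2 place).
Sum: 63.017776 g; keep the coarser place, 10^0.
Result: 63 g.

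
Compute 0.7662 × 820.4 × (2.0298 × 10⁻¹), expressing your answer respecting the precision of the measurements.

127.6

0.7662 × 820.4 × (2.0298 × 10⁻¹) = 127.59129563…
Multiplication/division keeps the fewest significant figures: 0.7662 → 4 s.f., 820.4 → 4 s.f., 2.0298 × 10⁻¹ → 5 s.f.; limit is 4.
Rounded to 4 significant figures: 127.6.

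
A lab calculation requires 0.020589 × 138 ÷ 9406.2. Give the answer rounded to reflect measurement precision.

0.020589 × 138 ÷ 9406.2 = 0.000302064808318…
Multiplication/division keeps the fewest significant figures: 0.020589 → 5 s.f., 138 → 3 s.f., 9406.2 → 5 s.f.; limit is 3.
Rounded to 3 significant figures: 3.02 × 10^-4.

3.02 × 10^-4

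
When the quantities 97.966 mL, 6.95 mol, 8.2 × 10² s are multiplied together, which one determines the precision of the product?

8.2 × 10² s

97.966 mL → 5 s.f.; 6.95 mol → 3 s.f.; 8.2 × 10² s → 2 s.f.
The fewest is 2 significant figures, from 8.2 × 10² s.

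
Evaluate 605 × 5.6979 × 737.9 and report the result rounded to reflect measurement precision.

2.54 × 10⁶

605 × 5.6979 × 737.9 = 2543710.64805
Multiplication/division keeps the fewest significant figures: 605 → 3 s.f., 5.6979 → 5 s.f., 737.9 → 4 s.f.; limit is 3.
Rounded to 3 significant figures: 2.54 × 10⁶.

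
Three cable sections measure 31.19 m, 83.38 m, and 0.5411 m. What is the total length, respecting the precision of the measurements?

31.19 m + 83.38 m + 0.5411 m = 115.1111 m.
Addition/subtraction keeps the fewest decimal places: 31.19 → 2 decimal places, 83.38 → 2 decimal places, 0.5411 → 4 decimal places; limit is 2.
Rounded to 2 decimal places: 115.11 m.

115.11 m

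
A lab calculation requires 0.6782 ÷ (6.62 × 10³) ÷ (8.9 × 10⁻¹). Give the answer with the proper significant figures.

0.6782 ÷ (6.62 × 10³) ÷ (8.9 × 10⁻¹) = 0.00011510913473…
Multiplication/division keeps the fewest significant figures: 0.6782 → 4 s.f., 6.62 × 10³ → 3 s.f., 8.9 × 10⁻¹ → 2 s.f.; limit is 2.
Rounded to 2 significant figures: 1.2 × 10⁻⁴.

1.2 × 10⁻⁴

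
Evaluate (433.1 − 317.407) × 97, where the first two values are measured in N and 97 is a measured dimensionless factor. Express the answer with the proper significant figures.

433.1 N − 317.407 N = 115.693 N; the difference is limited to 1 decimal place (4 s.f.).
Carrying full precision, 115.693 × 97 = 11222.221 N; 97 has 2 s.f., so the result keeps min(4, 2) = 2 s.f.
Rounded to 2 significant figures: 1.1 × 10⁴ N.

1.1 × 10⁴ N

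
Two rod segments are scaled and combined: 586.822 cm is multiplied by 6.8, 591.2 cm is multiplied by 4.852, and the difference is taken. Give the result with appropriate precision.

586.822 × 6.8 = 3990.3896 → 4.0 × 10^3 cm (2 s.f., last digit at the 10^2 place).
591.2 × 4.852 = 2868.5024 → 2869 cm (4 s.f., last digit at the 10^0 place).
Difference: 1121.8872 cm; keep the coarser place, 10^2.
Result: 1.1 × 10^3 cm.

1.1 × 10^3 cm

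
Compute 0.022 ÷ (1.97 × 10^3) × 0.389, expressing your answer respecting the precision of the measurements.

4.3 × 10^-6

0.022 ÷ (1.97 × 10^3) × 0.389 = 0.00000434416243655…
Multiplication/division keeps the fewest significant figures: 0.022 → 2 s.f., 1.97 × 10^3 → 3 s.f., 0.389 → 3 s.f.; limit is 2.
Rounded to 2 significant figures: 4.3 × 10^-6.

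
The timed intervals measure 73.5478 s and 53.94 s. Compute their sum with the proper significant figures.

127.49 s

73.5478 s + 53.94 s = 127.4878 s.
Addition/subtraction keeps the fewest decimal places: 73.5478 → 4 decimal places, 53.94 → 2 decimal places; limit is 2.
Rounded to 2 decimal places: 127.49 s.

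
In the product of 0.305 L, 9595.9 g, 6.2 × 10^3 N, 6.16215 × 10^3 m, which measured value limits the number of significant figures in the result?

0.305 L → 3 s.f.; 9595.9 g → 5 s.f.; 6.2 × 10^3 N → 2 s.f.; 6.16215 × 10^3 m → 6 s.f.
The fewest is 2 significant figures, from 6.2 × 10^3 N.

6.2 × 10^3 N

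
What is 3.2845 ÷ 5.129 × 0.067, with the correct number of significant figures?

3.2845 ÷ 5.129 × 0.067 = 0.042905342172…
Multiplication/division keeps the fewest significant figures: 3.2845 → 5 s.f., 5.129 → 4 s.f., 0.067 → 2 s.f.; limit is 2.
Rounded to 2 significant figures: 0.043.

0.043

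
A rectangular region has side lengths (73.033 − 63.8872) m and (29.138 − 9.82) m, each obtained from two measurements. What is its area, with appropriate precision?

176.7 m²

73.033 − 63.8872 = 9.1458, limited to 3 d.p. → 4 s.f.; 29.138 − 9.82 = 19.318, limited to 2 d.p. → 4 s.f.
Carrying full precision, 9.1458 × 19.318 = 176.6785644; keep min(4, 4) = 4 s.f.
Rounded to 4 significant figures: 176.7 m².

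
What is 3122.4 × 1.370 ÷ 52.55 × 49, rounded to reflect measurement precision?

3122.4 × 1.370 ÷ 52.55 × 49 = 3988.71002854…
Multiplication/division keeps the fewest significant figures: 3122.4 → 5 s.f., 1.370 → 4 s.f., 52.55 → 4 s.f., 49 → 2 s.f.; limit is 2.
Rounded to 2 significant figures: 4.0 × 10³.

4.0 × 10³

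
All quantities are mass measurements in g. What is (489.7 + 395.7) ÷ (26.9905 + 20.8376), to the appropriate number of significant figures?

18.51

489.7 + 395.7 = 885.4, limited to 1 d.p. → 4 s.f.; 26.9905 + 20.8376 = 47.8281, limited to 4 d.p. → 6 s.f.
Carrying full precision, 885.4 ÷ 47.8281 = 18.5121298985…; keep min(4, 6) = 4 s.f.
Rounded to 4 significant figures: 18.51.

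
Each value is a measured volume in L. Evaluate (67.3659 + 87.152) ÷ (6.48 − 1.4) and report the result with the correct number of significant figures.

67.3659 + 87.152 = 154.5179, limited to 3 d.p. → 6 s.f.; 6.48 − 1.4 = 5.08, limited to 1 d.p. → 2 s.f.
Carrying full precision, 154.5179 ÷ 5.08 = 30.4169094488…; keep min(6, 2) = 2 s.f.
Rounded to 2 significant figures: 30.

30.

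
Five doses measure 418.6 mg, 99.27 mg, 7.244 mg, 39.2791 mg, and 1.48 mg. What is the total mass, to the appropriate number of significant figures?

418.6 mg + 99.27 mg + 7.244 mg + 39.2791 mg + 1.48 mg = 565.8731 mg.
Addition/subtraction keeps the fewest decimal places: 418.6 → 1 decimal place, 99.27 → 2 decimal places, 7.244 → 3 decimal places, 39.2791 → 4 decimal places, 1.48 → 2 decimal places; limit is 1.
Rounded to 1 decimal place: 565.9 mg.

565.9 mg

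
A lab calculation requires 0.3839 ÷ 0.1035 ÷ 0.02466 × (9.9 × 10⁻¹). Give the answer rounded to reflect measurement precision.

1.5 × 10²

0.3839 ÷ 0.1035 ÷ 0.02466 × (9.9 × 10⁻¹) = 148.908635706…
Multiplication/division keeps the fewest significant figures: 0.3839 → 4 s.f., 0.1035 → 4 s.f., 0.02466 → 4 s.f., 9.9 × 10⁻¹ → 2 s.f.; limit is 2.
Rounded to 2 significant figures: 1.5 × 10².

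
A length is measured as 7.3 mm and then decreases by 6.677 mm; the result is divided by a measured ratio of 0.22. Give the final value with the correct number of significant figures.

7.3 mm − 6.677 mm = 0.623 mm; the difference is limited to 1 decimal place (1 s.f.).
Carrying full precision, 0.623 ÷ 0.22 = 2.83181818182… mm; 0.22 has 2 s.f., so the result keeps min(1, 2) = 1 s.f.
Rounded to 1 significant figure: 3 mm.

3 mm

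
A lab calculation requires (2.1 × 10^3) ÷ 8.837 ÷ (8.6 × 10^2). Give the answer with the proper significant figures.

0.28

(2.1 × 10^3) ÷ 8.837 ÷ (8.6 × 10^2) = 0.27632233395…
Multiplication/division keeps the fewest significant figures: 2.1 × 10^3 → 2 s.f., 8.837 → 4 s.f., 8.6 × 10^2 → 2 s.f.; limit is 2.
Rounded to 2 significant figures: 0.28.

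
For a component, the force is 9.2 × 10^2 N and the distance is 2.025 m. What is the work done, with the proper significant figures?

work done = 9.2 × 10^2 N × 2.025 m = 1863 J.
9.2 × 10^2 has 2 significant figures; 2.025 has 4.
Division/multiplication keeps the fewest: 2 significant figures.
Rounded: 1.9 × 10^3 J.

1.9 × 10^3 J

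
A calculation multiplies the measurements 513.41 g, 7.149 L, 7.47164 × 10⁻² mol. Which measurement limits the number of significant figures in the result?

7.149 L

513.41 g → 5 s.f.; 7.149 L → 4 s.f.; 7.47164 × 10⁻² mol → 6 s.f.
The fewest is 4 significant figures, from 7.149 L.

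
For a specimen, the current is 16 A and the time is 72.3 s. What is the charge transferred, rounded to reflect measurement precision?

charge transferred = 16 A × 72.3 s = 1156.8 C.
16 has 2 significant figures; 72.3 has 3.
Division/multiplication keeps the fewest: 2 significant figures.
Rounded: 1.2 × 10^3 C.

1.2 × 10^3 C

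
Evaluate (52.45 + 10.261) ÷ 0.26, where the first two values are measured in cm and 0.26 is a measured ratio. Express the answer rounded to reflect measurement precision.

52.45 cm + 10.261 cm = 62.711 cm; the sum is limited to 2 decimal places (4 s.f.).
Carrying full precision, 62.711 ÷ 0.26 = 241.196153846… cm; 0.26 has 2 s.f., so the result keeps min(4, 2) = 2 s.f.
Rounded to 2 significant figures: 2.4 × 10^2 cm.

2.4 × 10^2 cm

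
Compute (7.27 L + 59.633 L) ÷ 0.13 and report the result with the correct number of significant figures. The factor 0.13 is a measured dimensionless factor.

7.27 L + 59.633 L = 66.903 L; the sum is limited to 2 decimal places (4 s.f.).
Carrying full precision, 66.903 ÷ 0.13 = 514.638461538… L; 0.13 has 2 s.f., so the result keeps min(4, 2) = 2 s.f.
Rounded to 2 significant figures: 5.1 × 10² L.

5.1 × 10² L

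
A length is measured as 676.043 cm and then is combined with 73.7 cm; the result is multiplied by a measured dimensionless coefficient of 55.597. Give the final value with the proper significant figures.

4.168 × 10⁴ cm

676.043 cm + 73.7 cm = 749.743 cm; the sum is limited to 1 decimal place (4 s.f.).
Carrying full precision, 749.743 × 55.597 = 41683.461571 cm; 55.597 has 5 s.f., so the result keeps min(4, 5) = 4 s.f.
Rounded to 4 significant figures: 4.168 × 10⁴ cm.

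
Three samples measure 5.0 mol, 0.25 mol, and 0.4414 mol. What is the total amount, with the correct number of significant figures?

5.0 mol + 0.25 mol + 0.4414 mol = 5.6914 mol.
Addition/subtraction keeps the fewest decimal places: 5.0 → 1 decimal place, 0.25 → 2 decimal places, 0.4414 → 4 decimal places; limit is 1.
Rounded to 1 decimal place: 5.7 mol.

5.7 mol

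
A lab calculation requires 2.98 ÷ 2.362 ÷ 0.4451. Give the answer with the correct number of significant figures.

2.83

2.98 ÷ 2.362 ÷ 0.4451 = 2.83451511053…
Multiplication/division keeps the fewest significant figures: 2.98 → 3 s.f., 2.362 → 4 s.f., 0.4451 → 4 s.f.; limit is 3.
Rounded to 3 significant figures: 2.83.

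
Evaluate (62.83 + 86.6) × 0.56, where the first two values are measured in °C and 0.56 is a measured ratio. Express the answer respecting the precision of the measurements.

84 °C

62.83 °C + 86.6 °C = 149.43 °C; the sum is limited to 1 decimal place (4 s.f.).
Carrying full precision, 149.43 × 0.56 = 83.6808 °C; 0.56 has 2 s.f., so the result keeps min(4, 2) = 2 s.f.
Rounded to 2 significant figures: 84 °C.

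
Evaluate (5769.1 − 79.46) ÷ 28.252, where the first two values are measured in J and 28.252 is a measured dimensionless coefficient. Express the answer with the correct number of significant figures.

2.0139 × 10² J

5769.1 J − 79.46 J = 5689.64 J; the difference is limited to 1 decimal place (5 s.f.).
Carrying full precision, 5689.64 ÷ 28.252 = 201.388928217… J; 28.252 has 5 s.f., so the result keeps min(5, 5) = 5 s.f.
Rounded to 5 significant figures: 2.0139 × 10² J.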